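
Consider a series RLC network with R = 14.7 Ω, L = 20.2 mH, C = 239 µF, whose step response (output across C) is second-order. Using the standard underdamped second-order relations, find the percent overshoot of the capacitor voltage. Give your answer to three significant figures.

%OS ≈ 1.53%

For a series RLC circuit (capacitor voltage as output), ω_n = 1/√(LC) = 1/√(20.2 mH · 239 µF) = 455 rad/s.
ζ = (R/2)·√(C/L) = (14.7/2)·√(239 µF/20.2 mH) = 0.799.
Overshoot: exp(−π·0.799/√(1−0.799²)) = 0.0153, i.e. 1.53%.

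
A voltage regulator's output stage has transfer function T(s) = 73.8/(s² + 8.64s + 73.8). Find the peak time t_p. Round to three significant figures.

Matching coefficients with s² + 2ζω_n s + ω_n² gives ω_n² = 73.8 ⇒ ω_n = 8.59 rad/s, and ζ = 8.64/(2ω_n) = 0.503.
The damped frequency ω_d = ω_n√(1−ζ²) = 7.43 rad/s. Then t_p = π/ω_d = 0.423 s.

t_p ≈ 0.423 s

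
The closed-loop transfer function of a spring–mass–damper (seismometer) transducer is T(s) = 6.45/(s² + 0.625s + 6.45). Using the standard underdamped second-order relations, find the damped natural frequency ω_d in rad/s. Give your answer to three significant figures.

Comparing the denominator to s² + 2ζω_n s + ω_n²: ω_n = √6.45 = 2.54 rad/s, and 2ζω_n = 0.625 so ζ = 0.625/(2·2.54) = 0.123.
The damped frequency ω_d = ω_n√(1−ζ²) = 2.52 rad/s.

ω_d ≈ 2.52 rad/s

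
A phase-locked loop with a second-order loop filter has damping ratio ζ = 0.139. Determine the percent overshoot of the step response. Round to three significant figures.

%OS ≈ 64.3%

For an underdamped second-order system, %OS = 100·exp(−πζ/√(1−ζ²)).
πζ/√(1−ζ²) = π·0.139/√(1−0.0193) = 0.4410, so %OS = 100·e^(−0.4410) = 64.3%.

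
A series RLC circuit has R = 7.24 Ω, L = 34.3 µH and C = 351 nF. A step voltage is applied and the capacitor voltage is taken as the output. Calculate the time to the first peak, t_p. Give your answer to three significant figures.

t_p ≈ 0.0000117 s

For a series RLC circuit (capacitor voltage as output), ω_n = 1/√(LC) = 1/√(34.3 µH · 351 nF) = 288000 rad/s.
ζ = (R/2)·√(C/L) = (7.24/2)·√(351 nF/34.3 µH) = 0.366.
ω_d = 288000·√(1 − 0.366²) = 268000 rad/s. t_p = π/ω_d = 0.0000117 s.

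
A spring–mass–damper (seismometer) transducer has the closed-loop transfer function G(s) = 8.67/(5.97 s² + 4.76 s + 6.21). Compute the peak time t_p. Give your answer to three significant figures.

t_p ≈ 3.35 s

Dividing through by 5.97: denominator becomes s² + 0.7973 s + 1.040.
So ω_n = √1.040 = 1.02 rad/s and ζ = 0.7973/(2·1.02) = 0.391.
ω_d = 1.02·√(1 − 0.391²) = 0.939 rad/s. t_p = π/ω_d = 3.35 s.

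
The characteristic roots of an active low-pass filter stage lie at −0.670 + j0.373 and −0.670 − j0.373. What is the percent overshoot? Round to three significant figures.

The poles are at −σ ± jω_d with σ = 0.670 and ω_d = 0.373, so ω_n = √(σ²+ω_d²) = 0.767 rad/s and ζ = σ/ω_n = 0.874.
Overshoot: exp(−π·0.874/√(1−0.874²)) = 0.00354, i.e. 0.354%.

%OS ≈ 0.354%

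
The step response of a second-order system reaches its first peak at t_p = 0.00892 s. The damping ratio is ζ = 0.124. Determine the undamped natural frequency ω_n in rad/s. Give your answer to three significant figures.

ω_n ≈ 355 rad/s

Peak time t_p = π/ω_d, so ω_d = π/t_p = π/0.00892 = 352 rad/s.
ω_n = ω_d/√(1−ζ²) = 352/√0.985 = 355 rad/s.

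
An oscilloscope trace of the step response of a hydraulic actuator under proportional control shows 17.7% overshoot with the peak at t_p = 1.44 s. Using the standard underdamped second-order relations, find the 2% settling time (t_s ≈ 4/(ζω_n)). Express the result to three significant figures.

t_s ≈ 3.33 s

ζ from %OS: ζ = |ln 0.177|/√(π²+ln²0.177) = 0.483.
t_p = π/ω_d ⇒ ω_d = 2.18 rad/s; then ω_n = ω_d/√(1−ζ²) = 2.49 rad/s.
t_s ≈ 4/(ζω_n) = 4/(0.483·2.49) = 3.33 s.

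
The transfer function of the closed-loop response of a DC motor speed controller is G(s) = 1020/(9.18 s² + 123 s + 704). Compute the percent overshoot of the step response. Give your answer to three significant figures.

Dividing through by 9.18: denominator becomes s² + 13.40 s + 76.69.
So ω_n = √76.69 = 8.76 rad/s and ζ = 13.40/(2·8.76) = 0.765.
%OS = 100·exp(−πζ/√(1−ζ²)) = 2.39%.

%OS ≈ 2.39%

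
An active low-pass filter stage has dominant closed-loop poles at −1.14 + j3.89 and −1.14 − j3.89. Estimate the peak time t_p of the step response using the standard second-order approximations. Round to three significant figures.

t_p = π/ω_d with ω_d = 3.89 (the imaginary part), so t_p = 0.808 s.

t_p ≈ 0.808 s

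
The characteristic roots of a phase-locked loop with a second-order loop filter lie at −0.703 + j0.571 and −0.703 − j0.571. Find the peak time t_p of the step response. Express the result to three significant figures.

t_p ≈ 5.50 s

t_p = π/ω_d with ω_d = 0.571 (the imaginary part), so t_p = 5.50 s.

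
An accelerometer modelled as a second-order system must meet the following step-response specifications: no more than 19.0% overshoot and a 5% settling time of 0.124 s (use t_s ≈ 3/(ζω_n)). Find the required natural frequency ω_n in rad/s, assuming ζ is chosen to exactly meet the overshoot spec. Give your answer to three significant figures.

ω_n ≈ 51.8 rad/s

ζ = −ln(OS)/√(π² + (ln OS)²). With OS = 0.190, ln OS = −1.661 and ζ = 1.661/3.554 = 0.467.
Then ω_n = 3/(ζ t_s) = 3/(0.467 × 0.124) = 51.8 rad/s.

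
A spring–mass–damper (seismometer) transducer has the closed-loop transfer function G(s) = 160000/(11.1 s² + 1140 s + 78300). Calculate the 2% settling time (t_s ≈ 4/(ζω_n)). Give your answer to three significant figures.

t_s ≈ 0.0779 s

Dividing through by 11.1: denominator becomes s² + 102.7 s + 7054.
So ω_n = √7054 = 84.0 rad/s and ζ = 102.7/(2·84.0) = 0.611.
t_s ≈ 4/(ζω_n) = 0.0779 s.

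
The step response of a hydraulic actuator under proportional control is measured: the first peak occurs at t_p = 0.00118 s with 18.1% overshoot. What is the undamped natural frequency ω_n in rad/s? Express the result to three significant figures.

ω_n ≈ 3030 rad/s

ζ from %OS: ζ = |ln 0.181|/√(π²+ln²0.181) = 0.478.
t_p = π/ω_d ⇒ ω_d = 2660 rad/s; then ω_n = ω_d/√(1−ζ²) = 3030 rad/s.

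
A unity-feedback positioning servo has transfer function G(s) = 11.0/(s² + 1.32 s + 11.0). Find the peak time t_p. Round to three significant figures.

t_p ≈ 0.967 s

ω_n = √11.0 = 3.32 rad/s; ζ = 1.32/(2·3.32) = 0.199.
ω_d = ω_n√(1−ζ²) = 3.25 rad/s. Then t_p = π/ω_d = 0.967 s.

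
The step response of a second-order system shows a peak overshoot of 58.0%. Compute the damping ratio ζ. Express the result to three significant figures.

Inverting the overshoot relation: ζ = |ln 0.580|/√(π² + ln²0.580) = 0.171.

ζ ≈ 0.171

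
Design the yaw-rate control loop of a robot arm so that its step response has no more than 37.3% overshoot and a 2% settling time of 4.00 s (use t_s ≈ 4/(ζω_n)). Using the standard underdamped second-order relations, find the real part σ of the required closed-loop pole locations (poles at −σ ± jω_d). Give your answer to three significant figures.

The settling-time spec alone fixes σ = ζω_n = 4/t_s = 4/4.00 = 1.00.
(Overshoot then fixes ζ = 0.300 and hence ω_d = σ·√(1−ζ²)/ζ = 3.19 rad/s.)

σ ≈ 1.00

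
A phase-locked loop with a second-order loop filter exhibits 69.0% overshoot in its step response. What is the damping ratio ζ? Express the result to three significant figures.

ζ ≈ 0.117

From %OS = 100·exp(−πζ/√(1−ζ²)), invert to get ζ = −ln(OS)/√(π² + ln²(OS)) with OS = 0.690.
−ln 0.690 = 0.3711, so ζ = 0.3711/√(π² + 0.1377) = 0.117.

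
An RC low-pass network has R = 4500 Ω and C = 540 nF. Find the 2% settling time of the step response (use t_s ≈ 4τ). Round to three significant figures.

τ = RC = 4500 × 540 nF = 0.00243 s.
t_s ≈ 4τ = 0.00972 s.

t_s ≈ 0.00972 s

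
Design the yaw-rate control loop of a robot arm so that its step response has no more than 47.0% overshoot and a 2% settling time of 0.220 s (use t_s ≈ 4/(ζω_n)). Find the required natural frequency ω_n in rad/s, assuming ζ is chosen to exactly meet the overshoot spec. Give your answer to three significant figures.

ω_n ≈ 77.8 rad/s

From %OS = 100·exp(−πζ/√(1−ζ²)), invert to get ζ = −ln(OS)/√(π² + ln²(OS)) with OS = 0.470.
−ln 0.470 = 0.7550, so ζ = 0.7550/√(π² + 0.5701) = 0.234.
Then ω_n = 4/(ζ t_s) = 4/(0.234 × 0.220) = 77.8 rad/s.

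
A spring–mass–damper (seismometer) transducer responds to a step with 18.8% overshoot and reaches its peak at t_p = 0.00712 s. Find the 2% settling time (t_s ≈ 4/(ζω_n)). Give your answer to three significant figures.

From the overshoot, ζ = −ln(OS)/√(π²+ln²(OS)) = 0.470.
From t_p = π/ω_d, ω_d = π/0.00712 = 441 rad/s, so ω_n = ω_d/√(1−ζ²) = 500 rad/s.
t_s ≈ 4/(ζω_n) = 4/(0.470·500) = 0.0170 s.

t_s ≈ 0.0170 s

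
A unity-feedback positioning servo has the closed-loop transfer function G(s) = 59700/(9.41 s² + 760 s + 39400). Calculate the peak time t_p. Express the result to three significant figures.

t_p ≈ 0.0621 s

Dividing through by 9.41: denominator becomes s² + 80.77 s + 4187.
So ω_n = √4187 = 64.7 rad/s and ζ = 80.77/(2·64.7) = 0.624.
ω_d = 64.7·√(1 − 0.624²) = 50.6 rad/s. t_p = π/ω_d = 0.0621 s.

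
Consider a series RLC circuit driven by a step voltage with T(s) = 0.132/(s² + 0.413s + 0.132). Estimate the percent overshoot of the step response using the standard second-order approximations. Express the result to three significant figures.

Matching coefficients with s² + 2ζω_n s + ω_n² gives ω_n² = 0.132 ⇒ ω_n = 0.363 rad/s, and ζ = 0.413/(2ω_n) = 0.568.
%OS = 100 e^{−πζ/√(1−ζ²)} with ζ = 0.568 gives 11.4%.

%OS ≈ 11.4%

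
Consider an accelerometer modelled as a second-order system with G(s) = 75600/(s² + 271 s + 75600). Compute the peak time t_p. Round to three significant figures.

Matching coefficients with s² + 2ζω_n s + ω_n² gives ω_n² = 75600 ⇒ ω_n = 275 rad/s, and ζ = 271/(2ω_n) = 0.493.
ω_d = 275·√(1 − 0.493²) = 239 rad/s. Then t_p = π/ω_d = 0.0131 s.

t_p ≈ 0.0131 s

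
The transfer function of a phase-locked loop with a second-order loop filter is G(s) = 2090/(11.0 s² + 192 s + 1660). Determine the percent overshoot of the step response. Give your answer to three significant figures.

Dividing through by 11.0: denominator becomes s² + 17.45 s + 150.9.
So ω_n = √150.9 = 12.3 rad/s and ζ = 17.45/(2·12.3) = 0.710.
%OS = 100·exp(−πζ/√(1−ζ²)) = 4.19%.

%OS ≈ 4.19%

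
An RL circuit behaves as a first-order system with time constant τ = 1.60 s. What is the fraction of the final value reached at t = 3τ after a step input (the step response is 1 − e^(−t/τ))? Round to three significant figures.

y/y_∞ ≈ 0.950

y(t)/y_∞ = 1 − e^(−t/τ) = 1 − e^(−3) = 1 − e^(−3.00) = 0.950.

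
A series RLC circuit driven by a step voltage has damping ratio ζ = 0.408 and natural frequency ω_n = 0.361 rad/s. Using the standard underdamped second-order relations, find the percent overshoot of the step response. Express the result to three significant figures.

For an underdamped second-order system, %OS = 100·exp(−πζ/√(1−ζ²)).
πζ/√(1−ζ²) = π·0.408/√(1−0.166) = 1.404, so %OS = 100·e^(−1.404) = 24.6%.

%OS ≈ 24.6%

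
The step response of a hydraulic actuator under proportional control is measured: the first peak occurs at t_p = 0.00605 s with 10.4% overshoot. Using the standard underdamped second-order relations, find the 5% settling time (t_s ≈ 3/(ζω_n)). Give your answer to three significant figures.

ζ from %OS: ζ = |ln 0.104|/√(π²+ln²0.104) = 0.585.
From t_p = π/ω_d, ω_d = π/0.00605 = 519 rad/s, so ω_n = ω_d/√(1−ζ²) = 640 rad/s.
t_s ≈ 3/(ζω_n) = 3/(0.585·640) = 0.00802 s.

t_s ≈ 0.00802 s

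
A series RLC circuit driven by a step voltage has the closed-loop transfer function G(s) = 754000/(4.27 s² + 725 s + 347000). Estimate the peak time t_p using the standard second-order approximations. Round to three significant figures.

t_p ≈ 0.0115 s

Dividing through by 4.27: denominator becomes s² + 169.8 s + 81260.
So ω_n = √81260 = 285 rad/s and ζ = 169.8/(2·285) = 0.298.
The damped frequency ω_d = ω_n√(1−ζ²) = 272 rad/s. t_p = π/ω_d = 0.0115 s.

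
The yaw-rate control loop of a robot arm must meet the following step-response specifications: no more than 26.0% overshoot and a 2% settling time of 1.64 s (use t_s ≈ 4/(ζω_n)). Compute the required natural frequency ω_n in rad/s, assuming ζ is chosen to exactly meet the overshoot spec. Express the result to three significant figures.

ω_n ≈ 6.19 rad/s

From %OS = 100·exp(−πζ/√(1−ζ²)), invert to get ζ = −ln(OS)/√(π² + ln²(OS)) with OS = 0.260.
−ln 0.260 = 1.347, so ζ = 1.347/√(π² + 1.815) = 0.394.
From t_s ≈ 4/(ζω_n): ω_n = 4/(ζ·t_s) = 4/(0.394·1.64) = 6.19 rad/s.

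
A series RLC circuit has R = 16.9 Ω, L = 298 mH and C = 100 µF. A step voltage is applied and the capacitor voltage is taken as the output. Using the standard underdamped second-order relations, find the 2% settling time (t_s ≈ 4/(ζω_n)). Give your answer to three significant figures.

t_s ≈ 0.141 s

For a series RLC circuit (capacitor voltage as output), ω_n = 1/√(LC) = 1/√(298 mH · 100 µF) = 183 rad/s.
ζ = (R/2)·√(C/L) = (16.9/2)·√(100 µF/298 mH) = 0.155.
t_s ≈ 4/(ζω_n) = 0.141 s.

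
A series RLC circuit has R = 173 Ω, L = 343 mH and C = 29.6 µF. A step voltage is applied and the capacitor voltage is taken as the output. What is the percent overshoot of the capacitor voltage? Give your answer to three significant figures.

%OS ≈ 1.44%

For a series RLC circuit (capacitor voltage as output), ω_n = 1/√(LC) = 1/√(343 mH · 29.6 µF) = 314 rad/s.
ζ = (R/2)·√(C/L) = (173/2)·√(29.6 µF/343 mH) = 0.804.
%OS = 100·exp(−πζ/√(1−ζ²)) = 1.44%.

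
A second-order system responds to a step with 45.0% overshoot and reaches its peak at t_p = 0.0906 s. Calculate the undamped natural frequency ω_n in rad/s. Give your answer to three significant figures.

ω_n ≈ 35.8 rad/s

ζ from %OS: ζ = |ln 0.450|/√(π²+ln²0.450) = 0.246.
From t_p = π/ω_d, ω_d = π/0.0906 = 34.7 rad/s, so ω_n = ω_d/√(1−ζ²) = 35.8 rad/s.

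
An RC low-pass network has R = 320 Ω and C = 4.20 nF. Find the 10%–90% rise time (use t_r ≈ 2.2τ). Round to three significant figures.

t_r ≈ 0.00000296 s

τ = RC = 320 × 4.20 nF = 0.00000134 s.
t_r ≈ 2.2τ = 0.00000296 s.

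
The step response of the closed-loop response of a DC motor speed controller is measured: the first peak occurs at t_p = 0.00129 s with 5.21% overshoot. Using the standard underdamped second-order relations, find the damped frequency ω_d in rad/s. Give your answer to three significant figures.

t_p = π/ω_d, so ω_d = π/0.00129 = 2440 rad/s.

ω_d ≈ 2440 rad/s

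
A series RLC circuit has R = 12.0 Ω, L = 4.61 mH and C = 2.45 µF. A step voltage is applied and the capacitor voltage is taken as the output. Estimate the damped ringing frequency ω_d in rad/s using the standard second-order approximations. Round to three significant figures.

For a series RLC circuit (capacitor voltage as output), ω_n = 1/√(LC) = 1/√(4.61 mH · 2.45 µF) = 9410 rad/s.
ζ = (R/2)·√(C/L) = (12.0/2)·√(2.45 µF/4.61 mH) = 0.138.
The damped frequency ω_d = ω_n√(1−ζ²) = 9320 rad/s.

ω_d ≈ 9320 rad/s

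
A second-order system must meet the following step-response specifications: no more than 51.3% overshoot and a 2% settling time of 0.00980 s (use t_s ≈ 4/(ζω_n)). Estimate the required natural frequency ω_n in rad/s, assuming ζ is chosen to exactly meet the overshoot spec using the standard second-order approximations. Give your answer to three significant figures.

ζ = −ln(OS)/√(π² + (ln OS)²). With OS = 0.513, ln OS = −0.6675 and ζ = 0.6675/3.212 = 0.208.
Then ω_n = 4/(ζ t_s) = 4/(0.208 × 0.00980) = 1960 rad/s.

ω_n ≈ 1960 rad/s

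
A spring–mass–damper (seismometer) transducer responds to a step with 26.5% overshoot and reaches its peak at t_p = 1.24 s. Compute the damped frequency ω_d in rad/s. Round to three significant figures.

t_p = π/ω_d, so ω_d = π/1.24 = 2.53 rad/s.

ω_d ≈ 2.53 rad/s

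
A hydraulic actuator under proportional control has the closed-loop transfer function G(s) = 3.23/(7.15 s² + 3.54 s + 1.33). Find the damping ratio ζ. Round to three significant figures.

Dividing through by 7.15: denominator becomes s² + 0.4951 s + 0.1860.
So ω_n = √0.1860 = 0.431 rad/s and ζ = 0.4951/(2·0.431) = 0.574.

ζ ≈ 0.574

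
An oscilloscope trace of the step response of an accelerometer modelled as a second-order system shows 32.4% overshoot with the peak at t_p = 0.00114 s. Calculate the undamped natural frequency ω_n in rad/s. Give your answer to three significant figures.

The overshoot fixes ζ = −ln(OS)/√(π²+ln²(OS)) = 0.338.
From t_p = π/ω_d, ω_d = π/0.00114 = 2760 rad/s, so ω_n = ω_d/√(1−ζ²) = 2930 rad/s.

ω_n ≈ 2930 rad/s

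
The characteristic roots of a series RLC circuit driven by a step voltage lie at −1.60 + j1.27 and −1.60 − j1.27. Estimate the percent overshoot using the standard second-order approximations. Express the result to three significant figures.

%OS ≈ 1.91%

|pole| = ω_n = √(1.60² + 1.27²) = 2.04 rad/s; ζ = cos θ = σ/ω_n = 0.783.
%OS = 100 e^{−πζ/√(1−ζ²)} with ζ = 0.783 gives 1.91%.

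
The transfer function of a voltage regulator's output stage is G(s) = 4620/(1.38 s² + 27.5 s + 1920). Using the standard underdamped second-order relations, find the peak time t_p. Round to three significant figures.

t_p ≈ 0.0874 s

Dividing through by 1.38: denominator becomes s² + 19.93 s + 1391.
So ω_n = √1391 = 37.3 rad/s and ζ = 19.93/(2·37.3) = 0.267.
ω_d = ω_n√(1−ζ²) = 35.9 rad/s. t_p = π/ω_d = 0.0874 s.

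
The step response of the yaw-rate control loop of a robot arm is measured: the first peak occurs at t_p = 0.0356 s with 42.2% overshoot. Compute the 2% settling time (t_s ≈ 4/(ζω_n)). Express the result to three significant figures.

ζ from %OS: ζ = |ln 0.422|/√(π²+ln²0.422) = 0.265.
t_p = π/ω_d ⇒ ω_d = 88.2 rad/s; then ω_n = ω_d/√(1−ζ²) = 91.5 rad/s.
t_s ≈ 4/(ζω_n) = 4/(0.265·91.5) = 0.165 s.

t_s ≈ 0.165 s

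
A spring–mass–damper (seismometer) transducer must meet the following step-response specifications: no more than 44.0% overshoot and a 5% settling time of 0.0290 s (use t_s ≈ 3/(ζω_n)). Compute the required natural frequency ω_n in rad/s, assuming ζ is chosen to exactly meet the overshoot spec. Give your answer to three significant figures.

From %OS = 100·exp(−πζ/√(1−ζ²)), invert to get ζ = −ln(OS)/√(π² + ln²(OS)) with OS = 0.440.
−ln 0.440 = 0.8210, so ζ = 0.8210/√(π² + 0.6740) = 0.253.
From t_s ≈ 3/(ζω_n): ω_n = 3/(ζ·t_s) = 3/(0.253·0.0290) = 409 rad/s.

ω_n ≈ 409 rad/s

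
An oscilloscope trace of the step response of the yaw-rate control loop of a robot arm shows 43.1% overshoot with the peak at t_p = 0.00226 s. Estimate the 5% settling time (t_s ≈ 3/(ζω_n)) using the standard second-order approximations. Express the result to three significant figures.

t_s ≈ 0.00806 s

The overshoot fixes ζ = −ln(OS)/√(π²+ln²(OS)) = 0.259.
From t_p = π/ω_d, ω_d = π/0.00226 = 1390 rad/s, so ω_n = ω_d/√(1−ζ²) = 1440 rad/s.
t_s ≈ 3/(ζω_n) = 3/(0.259·1440) = 0.00806 s.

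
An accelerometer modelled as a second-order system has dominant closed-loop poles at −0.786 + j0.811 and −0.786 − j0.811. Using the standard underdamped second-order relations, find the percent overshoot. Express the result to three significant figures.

%OS ≈ 4.76%

The poles are at −σ ± jω_d with σ = 0.786 and ω_d = 0.811, so ω_n = √(σ²+ω_d²) = 1.13 rad/s and ζ = σ/ω_n = 0.696.
%OS = 100 e^{−πζ/√(1−ζ²)} with ζ = 0.696 gives 4.76%.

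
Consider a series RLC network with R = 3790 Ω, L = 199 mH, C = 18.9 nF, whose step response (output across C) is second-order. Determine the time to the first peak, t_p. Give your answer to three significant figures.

t_p ≈ 0.000237 s

For a series RLC circuit (capacitor voltage as output), ω_n = 1/√(LC) = 1/√(199 mH · 18.9 nF) = 16300 rad/s.
ζ = (R/2)·√(C/L) = (3790/2)·√(18.9 nF/199 mH) = 0.584.
ω_d = ω_n√(1−ζ²) = 13200 rad/s. t_p = π/ω_d = 0.000237 s.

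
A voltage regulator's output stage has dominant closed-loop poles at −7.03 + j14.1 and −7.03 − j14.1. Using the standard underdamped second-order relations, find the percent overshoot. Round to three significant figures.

%OS ≈ 20.9%

With σ = 7.03, ω_d = 14.1: ω_n = √(σ²+ω_d²) = 15.8 rad/s, ζ = σ/ω_n = 0.446.
%OS = 100 e^{−πζ/√(1−ζ²)} with ζ = 0.446 gives 20.9%.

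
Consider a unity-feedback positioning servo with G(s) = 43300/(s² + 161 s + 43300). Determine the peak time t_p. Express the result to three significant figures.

t_p ≈ 0.0164 s

Comparing the denominator to s² + 2ζω_n s + ω_n²: ω_n = √43300 = 208 rad/s, and 2ζω_n = 161 so ζ = 161/(2·208) = 0.387.
The damped frequency ω_d = ω_n√(1−ζ²) = 192 rad/s. Then t_p = π/ω_d = 0.0164 s.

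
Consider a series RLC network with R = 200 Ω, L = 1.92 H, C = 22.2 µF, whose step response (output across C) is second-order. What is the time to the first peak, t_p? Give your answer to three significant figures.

t_p ≈ 0.0218 s

For a series RLC circuit (capacitor voltage as output), ω_n = 1/√(LC) = 1/√(1.92 H · 22.2 µF) = 153 rad/s.
ζ = (R/2)·√(C/L) = (200/2)·√(22.2 µF/1.92 H) = 0.340.
ω_d = ω_n√(1−ζ²) = 144 rad/s. t_p = π/ω_d = 0.0218 s.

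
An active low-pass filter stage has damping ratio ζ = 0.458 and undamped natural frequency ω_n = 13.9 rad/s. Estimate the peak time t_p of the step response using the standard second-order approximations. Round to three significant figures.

t_p ≈ 0.254 s

The damped frequency is ω_d = ω_n√(1−ζ²) = 13.9·√(1−0.210) = 12.4 rad/s.
Peak time t_p = π/ω_d = π/12.4 = 0.254 s.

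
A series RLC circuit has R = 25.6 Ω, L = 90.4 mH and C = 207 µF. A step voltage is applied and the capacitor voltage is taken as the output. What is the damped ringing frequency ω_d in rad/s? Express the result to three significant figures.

ω_d ≈ 183 rad/s

For a series RLC circuit (capacitor voltage as output), ω_n = 1/√(LC) = 1/√(90.4 mH · 207 µF) = 231 rad/s.
ζ = (R/2)·√(C/L) = (25.6/2)·√(207 µF/90.4 mH) = 0.613.
ω_d = 231·√(1 − 0.613²) = 183 rad/s.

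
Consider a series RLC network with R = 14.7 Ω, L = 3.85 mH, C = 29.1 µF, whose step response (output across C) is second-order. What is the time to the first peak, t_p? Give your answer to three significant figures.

t_p ≈ 0.00137 s

For a series RLC circuit (capacitor voltage as output), ω_n = 1/√(LC) = 1/√(3.85 mH · 29.1 µF) = 2990 rad/s.
ζ = (R/2)·√(C/L) = (14.7/2)·√(29.1 µF/3.85 mH) = 0.639.
ω_d = 2990·√(1 − 0.639²) = 2300 rad/s. t_p = π/ω_d = 0.00137 s.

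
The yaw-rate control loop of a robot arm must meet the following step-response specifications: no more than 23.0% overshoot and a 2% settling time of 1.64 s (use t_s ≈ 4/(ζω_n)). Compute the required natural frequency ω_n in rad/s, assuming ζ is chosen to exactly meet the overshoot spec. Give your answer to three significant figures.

Inverting the overshoot relation: ζ = |ln 0.230|/√(π² + ln²0.230) = 0.424.
Then ω_n = 4/(ζ t_s) = 4/(0.424 × 1.64) = 5.76 rad/s.

ω_n ≈ 5.76 rad/s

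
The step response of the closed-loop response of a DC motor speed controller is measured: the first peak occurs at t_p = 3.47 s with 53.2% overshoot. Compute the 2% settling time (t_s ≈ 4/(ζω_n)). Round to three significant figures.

t_s ≈ 22.0 s

From the overshoot, ζ = −ln(OS)/√(π²+ln²(OS)) = 0.197.
From t_p = π/ω_d, ω_d = π/3.47 = 0.905 rad/s, so ω_n = ω_d/√(1−ζ²) = 0.923 rad/s.
t_s ≈ 4/(ζω_n) = 4/(0.197·0.923) = 22.0 s.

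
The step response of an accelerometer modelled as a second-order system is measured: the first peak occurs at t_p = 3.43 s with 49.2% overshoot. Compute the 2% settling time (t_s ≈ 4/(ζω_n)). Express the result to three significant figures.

t_s ≈ 19.3 s

From the overshoot, ζ = −ln(OS)/√(π²+ln²(OS)) = 0.220.
t_p = π/ω_d ⇒ ω_d = 0.916 rad/s; then ω_n = ω_d/√(1−ζ²) = 0.939 rad/s.
t_s ≈ 4/(ζω_n) = 4/(0.220·0.939) = 19.3 s.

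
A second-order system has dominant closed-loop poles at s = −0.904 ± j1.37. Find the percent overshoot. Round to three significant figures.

With σ = 0.904, ω_d = 1.37: ω_n = √(σ²+ω_d²) = 1.64 rad/s, ζ = σ/ω_n = 0.551.
%OS = 100·exp(−πζ/√(1−ζ²)) = 12.6%.

%OS ≈ 12.6%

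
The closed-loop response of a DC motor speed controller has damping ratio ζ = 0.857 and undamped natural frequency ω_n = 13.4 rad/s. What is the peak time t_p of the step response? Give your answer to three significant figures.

The damped frequency is ω_d = ω_n√(1−ζ²) = 13.4·√(1−0.734) = 6.91 rad/s.
Peak time t_p = π/ω_d = π/6.91 = 0.455 s.

t_p ≈ 0.455 s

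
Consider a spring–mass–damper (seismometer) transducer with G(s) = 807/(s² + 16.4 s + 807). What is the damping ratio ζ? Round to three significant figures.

Matching coefficients with s² + 2ζω_n s + ω_n² gives ω_n² = 807 ⇒ ω_n = 28.4 rad/s, and ζ = 16.4/(2ω_n) = 0.289.

ζ ≈ 0.289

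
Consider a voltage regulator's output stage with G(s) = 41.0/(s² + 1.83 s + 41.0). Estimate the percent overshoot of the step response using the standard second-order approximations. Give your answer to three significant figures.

ω_n = √41.0 = 6.40 rad/s; ζ = 1.83/(2·6.40) = 0.143.
Overshoot: exp(−π·0.143/√(1−0.143²)) = 0.635, i.e. 63.5%.

%OS ≈ 63.5%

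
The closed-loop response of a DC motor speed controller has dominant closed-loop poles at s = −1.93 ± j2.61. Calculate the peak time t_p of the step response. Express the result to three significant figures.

t_p ≈ 1.20 s

t_p = π/ω_d with ω_d = 2.61 (the imaginary part), so t_p = 1.20 s.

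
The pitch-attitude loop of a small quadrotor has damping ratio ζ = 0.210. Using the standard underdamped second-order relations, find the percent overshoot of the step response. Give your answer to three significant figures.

%OS ≈ 50.9%

For an underdamped second-order system, %OS = 100·exp(−πζ/√(1−ζ²)).
πζ/√(1−ζ²) = π·0.210/√(1−0.0441) = 0.6748, so %OS = 100·e^(−0.6748) = 50.9%.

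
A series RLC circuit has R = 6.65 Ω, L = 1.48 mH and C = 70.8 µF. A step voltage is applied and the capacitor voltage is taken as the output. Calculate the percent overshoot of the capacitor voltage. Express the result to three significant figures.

%OS ≈ 3.58%

For a series RLC circuit (capacitor voltage as output), ω_n = 1/√(LC) = 1/√(1.48 mH · 70.8 µF) = 3090 rad/s.
ζ = (R/2)·√(C/L) = (6.65/2)·√(70.8 µF/1.48 mH) = 0.727.
Overshoot: exp(−π·0.727/√(1−0.727²)) = 0.0358, i.e. 3.58%.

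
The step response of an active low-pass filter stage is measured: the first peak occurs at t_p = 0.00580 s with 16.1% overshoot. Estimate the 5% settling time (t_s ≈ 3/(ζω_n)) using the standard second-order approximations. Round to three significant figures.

The overshoot fixes ζ = −ln(OS)/√(π²+ln²(OS)) = 0.503.
From t_p = π/ω_d, ω_d = π/0.00580 = 542 rad/s, so ω_n = ω_d/√(1−ζ²) = 627 rad/s.
t_s ≈ 3/(ζω_n) = 3/(0.503·627) = 0.00953 s.

t_s ≈ 0.00953 s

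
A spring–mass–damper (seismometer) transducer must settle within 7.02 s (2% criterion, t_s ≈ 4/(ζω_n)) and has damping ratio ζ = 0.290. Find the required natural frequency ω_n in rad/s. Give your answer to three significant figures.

ω_n ≈ 1.96 rad/s

Rearranging t_s ≈ 4/(ζω_n) gives ω_n = 4/(ζ·t_s) = 4/(0.290 × 7.02) = 1.96 rad/s.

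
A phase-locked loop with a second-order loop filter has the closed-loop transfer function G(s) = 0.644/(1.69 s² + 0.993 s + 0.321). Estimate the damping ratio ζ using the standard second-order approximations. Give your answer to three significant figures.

ζ ≈ 0.674

Dividing through by 1.69: denominator becomes s² + 0.5876 s + 0.1899.
So ω_n = √0.1899 = 0.436 rad/s and ζ = 0.5876/(2·0.436) = 0.674.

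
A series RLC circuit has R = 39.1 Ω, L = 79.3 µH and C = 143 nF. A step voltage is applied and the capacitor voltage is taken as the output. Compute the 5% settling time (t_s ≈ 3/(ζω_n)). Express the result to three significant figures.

t_s ≈ 0.0000122 s

For a series RLC circuit (capacitor voltage as output), ω_n = 1/√(LC) = 1/√(79.3 µH · 143 nF) = 297000 rad/s.
ζ = (R/2)·√(C/L) = (39.1/2)·√(143 nF/79.3 µH) = 0.830.
t_s ≈ 3/(ζω_n) = 0.0000122 s.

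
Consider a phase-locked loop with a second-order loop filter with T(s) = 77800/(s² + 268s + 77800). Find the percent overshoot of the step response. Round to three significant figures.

%OS ≈ 17.9%

Matching coefficients with s² + 2ζω_n s + ω_n² gives ω_n² = 77800 ⇒ ω_n = 279 rad/s, and ζ = 268/(2ω_n) = 0.480.
Overshoot: exp(−π·0.480/√(1−0.480²)) = 0.179, i.e. 17.9%.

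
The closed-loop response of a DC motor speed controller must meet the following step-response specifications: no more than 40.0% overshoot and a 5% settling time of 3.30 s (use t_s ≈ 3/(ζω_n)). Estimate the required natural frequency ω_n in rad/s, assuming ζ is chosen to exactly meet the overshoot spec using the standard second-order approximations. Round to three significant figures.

From %OS = 100·exp(−πζ/√(1−ζ²)), invert to get ζ = −ln(OS)/√(π² + ln²(OS)) with OS = 0.400.
−ln 0.400 = 0.9163, so ζ = 0.9163/√(π² + 0.8396) = 0.280.
From t_s ≈ 3/(ζω_n): ω_n = 3/(ζ·t_s) = 3/(0.280·3.30) = 3.25 rad/s.

ω_n ≈ 3.25 rad/s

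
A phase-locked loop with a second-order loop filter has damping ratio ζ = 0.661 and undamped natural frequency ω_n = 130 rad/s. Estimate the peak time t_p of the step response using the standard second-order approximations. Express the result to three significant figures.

t_p ≈ 0.0322 s

The damped frequency is ω_d = ω_n√(1−ζ²) = 130·√(1−0.437) = 97.6 rad/s.
Peak time t_p = π/ω_d = π/97.6 = 0.0322 s.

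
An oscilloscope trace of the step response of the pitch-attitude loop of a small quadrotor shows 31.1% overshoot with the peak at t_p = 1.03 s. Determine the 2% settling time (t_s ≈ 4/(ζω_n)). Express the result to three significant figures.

The overshoot fixes ζ = −ln(OS)/√(π²+ln²(OS)) = 0.348.
t_p = π/ω_d ⇒ ω_d = 3.05 rad/s; then ω_n = ω_d/√(1−ζ²) = 3.25 rad/s.
t_s ≈ 4/(ζω_n) = 4/(0.348·3.25) = 3.53 s.

t_s ≈ 3.53 s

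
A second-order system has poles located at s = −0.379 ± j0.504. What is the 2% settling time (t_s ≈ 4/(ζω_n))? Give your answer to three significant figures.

t_s ≈ 10.6 s

For poles at −σ ± jω_d, ζω_n = σ = 0.379, so t_s ≈ 4/σ = 10.6 s.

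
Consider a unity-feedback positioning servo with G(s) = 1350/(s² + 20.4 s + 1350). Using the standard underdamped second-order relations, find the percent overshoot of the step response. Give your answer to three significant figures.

Comparing the denominator to s² + 2ζω_n s + ω_n²: ω_n = √1350 = 36.7 rad/s, and 2ζω_n = 20.4 so ζ = 20.4/(2·36.7) = 0.278.
%OS = 100 e^{−πζ/√(1−ζ²)} with ζ = 0.278 gives 40.3%.

%OS ≈ 40.3%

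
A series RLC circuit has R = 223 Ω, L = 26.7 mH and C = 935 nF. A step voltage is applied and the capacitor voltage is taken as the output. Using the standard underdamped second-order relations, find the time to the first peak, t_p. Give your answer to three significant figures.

t_p ≈ 0.000661 s

For a series RLC circuit (capacitor voltage as output), ω_n = 1/√(LC) = 1/√(26.7 mH · 935 nF) = 6330 rad/s.
ζ = (R/2)·√(C/L) = (223/2)·√(935 nF/26.7 mH) = 0.660.
ω_d = ω_n√(1−ζ²) = 4760 rad/s. t_p = π/ω_d = 0.000661 s.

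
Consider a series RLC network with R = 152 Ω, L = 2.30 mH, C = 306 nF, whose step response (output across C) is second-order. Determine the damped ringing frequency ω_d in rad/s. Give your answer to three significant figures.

ω_d ≈ 18100 rad/s

For a series RLC circuit (capacitor voltage as output), ω_n = 1/√(LC) = 1/√(2.30 mH · 306 nF) = 37700 rad/s.
ζ = (R/2)·√(C/L) = (152/2)·√(306 nF/2.30 mH) = 0.877.
The damped frequency ω_d = ω_n√(1−ζ²) = 18100 rad/s.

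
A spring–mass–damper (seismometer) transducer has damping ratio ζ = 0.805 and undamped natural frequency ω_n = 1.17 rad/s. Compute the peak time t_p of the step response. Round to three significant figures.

t_p ≈ 4.53 s

The damped frequency is ω_d = ω_n√(1−ζ²) = 1.17·√(1−0.648) = 0.694 rad/s.
Peak time t_p = π/ω_d = π/0.694 = 4.53 s.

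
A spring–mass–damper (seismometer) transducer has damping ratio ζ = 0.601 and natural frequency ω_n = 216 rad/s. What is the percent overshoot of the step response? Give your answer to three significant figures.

%OS ≈ 9.42%

For an underdamped second-order system, %OS = 100·exp(−πζ/√(1−ζ²)).
πζ/√(1−ζ²) = π·0.601/√(1−0.361) = 2.362, so %OS = 100·e^(−2.362) = 9.42%.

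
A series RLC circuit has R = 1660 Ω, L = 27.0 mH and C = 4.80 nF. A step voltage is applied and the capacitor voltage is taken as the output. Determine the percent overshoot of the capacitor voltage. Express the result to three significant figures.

%OS ≈ 30.9%

For a series RLC circuit (capacitor voltage as output), ω_n = 1/√(LC) = 1/√(27.0 mH · 4.80 nF) = 87800 rad/s.
ζ = (R/2)·√(C/L) = (1660/2)·√(4.80 nF/27.0 mH) = 0.350.
%OS = 100·exp(−πζ/√(1−ζ²)) = 30.9%.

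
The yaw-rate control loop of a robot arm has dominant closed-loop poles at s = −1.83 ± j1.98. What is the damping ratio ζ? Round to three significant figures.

ζ ≈ 0.679

The poles are at −σ ± jω_d with σ = 1.83 and ω_d = 1.98, so ω_n = √(σ²+ω_d²) = 2.70 rad/s and ζ = σ/ω_n = 0.679.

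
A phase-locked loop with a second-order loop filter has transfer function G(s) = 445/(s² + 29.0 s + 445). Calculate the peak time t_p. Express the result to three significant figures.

t_p ≈ 0.205 s

ω_n = √445 = 21.1 rad/s; ζ = 29.0/(2·21.1) = 0.687.
The damped frequency ω_d = ω_n√(1−ζ²) = 15.3 rad/s. Then t_p = π/ω_d = 0.205 s.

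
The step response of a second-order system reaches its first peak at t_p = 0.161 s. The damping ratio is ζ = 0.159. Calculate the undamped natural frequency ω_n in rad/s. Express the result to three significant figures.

Peak time t_p = π/ω_d, so ω_d = π/t_p = π/0.161 = 19.5 rad/s.
ω_n = ω_d/√(1−ζ²) = 19.5/√0.975 = 19.8 rad/s.

ω_n ≈ 19.8 rad/s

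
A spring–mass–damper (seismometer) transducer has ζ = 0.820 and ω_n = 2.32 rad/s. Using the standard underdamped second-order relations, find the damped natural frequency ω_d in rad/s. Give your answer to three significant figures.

ω_d = ω_n√(1−ζ²) = 2.32·√0.328 = 1.33 rad/s.

ω_d ≈ 1.33 rad/s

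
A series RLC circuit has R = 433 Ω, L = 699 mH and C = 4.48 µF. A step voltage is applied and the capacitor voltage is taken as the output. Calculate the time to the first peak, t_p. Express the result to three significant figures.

t_p ≈ 0.00665 s

For a series RLC circuit (capacitor voltage as output), ω_n = 1/√(LC) = 1/√(699 mH · 4.48 µF) = 565 rad/s.
ζ = (R/2)·√(C/L) = (433/2)·√(4.48 µF/699 mH) = 0.548.
ω_d = ω_n√(1−ζ²) = 473 rad/s. t_p = π/ω_d = 0.00665 s.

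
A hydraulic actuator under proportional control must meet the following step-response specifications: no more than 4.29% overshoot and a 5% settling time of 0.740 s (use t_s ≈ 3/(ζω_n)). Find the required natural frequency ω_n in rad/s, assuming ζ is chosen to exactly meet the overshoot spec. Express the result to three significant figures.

Inverting the overshoot relation: ζ = |ln 0.0429|/√(π² + ln²0.0429) = 0.708.
From t_s ≈ 3/(ζω_n): ω_n = 3/(ζ·t_s) = 3/(0.708·0.740) = 5.73 rad/s.

ω_n ≈ 5.73 rad/s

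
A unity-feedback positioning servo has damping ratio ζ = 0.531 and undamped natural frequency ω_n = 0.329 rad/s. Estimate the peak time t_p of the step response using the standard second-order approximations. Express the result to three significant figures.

The damped frequency is ω_d = ω_n√(1−ζ²) = 0.329·√(1−0.282) = 0.279 rad/s.
Peak time t_p = π/ω_d = π/0.279 = 11.3 s.

t_p ≈ 11.3 s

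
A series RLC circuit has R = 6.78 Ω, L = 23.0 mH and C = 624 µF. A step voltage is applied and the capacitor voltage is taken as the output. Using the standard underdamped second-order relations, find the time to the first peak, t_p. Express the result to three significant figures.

For a series RLC circuit (capacitor voltage as output), ω_n = 1/√(LC) = 1/√(23.0 mH · 624 µF) = 264 rad/s.
ζ = (R/2)·√(C/L) = (6.78/2)·√(624 µF/23.0 mH) = 0.558.
The damped frequency ω_d = ω_n√(1−ζ²) = 219 rad/s. t_p = π/ω_d = 0.0143 s.

t_p ≈ 0.0143 s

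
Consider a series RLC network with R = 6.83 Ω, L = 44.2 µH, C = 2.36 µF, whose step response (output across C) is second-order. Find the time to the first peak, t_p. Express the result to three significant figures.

t_p ≈ 0.0000522 s

For a series RLC circuit (capacitor voltage as output), ω_n = 1/√(LC) = 1/√(44.2 µH · 2.36 µF) = 97900 rad/s.
ζ = (R/2)·√(C/L) = (6.83/2)·√(2.36 µF/44.2 µH) = 0.789.
ω_d = ω_n√(1−ζ²) = 60100 rad/s. t_p = π/ω_d = 0.0000522 s.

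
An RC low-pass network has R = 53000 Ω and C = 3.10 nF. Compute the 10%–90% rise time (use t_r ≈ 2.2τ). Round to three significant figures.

τ = RC = 53000 × 3.10 nF = 0.000164 s.
t_r ≈ 2.2τ = 0.000361 s.

t_r ≈ 0.000361 s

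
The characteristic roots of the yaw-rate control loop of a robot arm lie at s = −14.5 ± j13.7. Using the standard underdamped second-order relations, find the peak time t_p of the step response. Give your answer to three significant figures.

t_p = π/ω_d with ω_d = 13.7 (the imaginary part), so t_p = 0.229 s.

t_p ≈ 0.229 s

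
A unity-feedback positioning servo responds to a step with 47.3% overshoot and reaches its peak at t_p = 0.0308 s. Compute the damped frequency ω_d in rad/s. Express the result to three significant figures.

ω_d ≈ 102 rad/s

t_p = π/ω_d, so ω_d = π/0.0308 = 102 rad/s.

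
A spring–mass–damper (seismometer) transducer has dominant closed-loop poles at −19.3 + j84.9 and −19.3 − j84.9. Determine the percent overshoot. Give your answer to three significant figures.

%OS ≈ 49.0%

|pole| = ω_n = √(19.3² + 84.9²) = 87.1 rad/s; ζ = cos θ = σ/ω_n = 0.222.
Overshoot: exp(−π·0.222/√(1−0.222²)) = 0.490, i.e. 49.0%.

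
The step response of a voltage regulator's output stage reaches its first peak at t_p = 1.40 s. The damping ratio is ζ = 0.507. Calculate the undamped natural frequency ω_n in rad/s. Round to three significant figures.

ω_n ≈ 2.60 rad/s

Peak time t_p = π/ω_d, so ω_d = π/t_p = π/1.40 = 2.24 rad/s.
ω_n = ω_d/√(1−ζ²) = 2.24/√0.743 = 2.60 rad/s.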